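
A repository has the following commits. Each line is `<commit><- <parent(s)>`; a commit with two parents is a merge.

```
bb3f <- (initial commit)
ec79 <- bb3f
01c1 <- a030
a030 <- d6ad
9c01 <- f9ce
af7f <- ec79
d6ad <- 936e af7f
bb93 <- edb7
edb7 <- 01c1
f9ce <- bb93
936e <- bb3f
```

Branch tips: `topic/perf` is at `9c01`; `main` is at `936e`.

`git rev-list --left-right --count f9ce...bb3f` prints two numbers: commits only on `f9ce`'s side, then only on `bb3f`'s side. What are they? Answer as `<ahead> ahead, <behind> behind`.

9 ahead, 0 behind

Reachable from f9ce: {01c1, 936e, a030, af7f, bb3f, bb93, d6ad, ec79, edb7, f9ce}.
Reachable from bb3f: {bb3f}.
Only in f9ce's history (ahead): {01c1, 936e, a030, af7f, bb93, d6ad, ec79, edb7, f9ce} — 9.
Only in bb3f's history (behind): {} — 0.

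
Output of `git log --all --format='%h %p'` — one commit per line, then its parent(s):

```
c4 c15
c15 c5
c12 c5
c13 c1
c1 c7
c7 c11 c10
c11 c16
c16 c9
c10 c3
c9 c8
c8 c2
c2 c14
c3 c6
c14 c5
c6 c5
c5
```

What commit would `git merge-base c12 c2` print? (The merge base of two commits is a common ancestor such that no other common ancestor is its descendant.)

Ancestors of c12: {c12, c5}.
Ancestors of c2: {c14, c2, c5}.
Common ancestors: {c5}.
The only common ancestor is c5, so it is the merge base.

c5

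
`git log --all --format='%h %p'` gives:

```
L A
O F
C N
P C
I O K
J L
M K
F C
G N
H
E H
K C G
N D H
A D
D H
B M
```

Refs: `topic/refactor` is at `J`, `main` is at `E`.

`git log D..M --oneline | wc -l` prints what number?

Reachable from M: {C, D, G, H, K, M, N}.
Reachable from D: {D, H}.
In M's history but not D's: {C, G, K, M, N} — 5 commits.

5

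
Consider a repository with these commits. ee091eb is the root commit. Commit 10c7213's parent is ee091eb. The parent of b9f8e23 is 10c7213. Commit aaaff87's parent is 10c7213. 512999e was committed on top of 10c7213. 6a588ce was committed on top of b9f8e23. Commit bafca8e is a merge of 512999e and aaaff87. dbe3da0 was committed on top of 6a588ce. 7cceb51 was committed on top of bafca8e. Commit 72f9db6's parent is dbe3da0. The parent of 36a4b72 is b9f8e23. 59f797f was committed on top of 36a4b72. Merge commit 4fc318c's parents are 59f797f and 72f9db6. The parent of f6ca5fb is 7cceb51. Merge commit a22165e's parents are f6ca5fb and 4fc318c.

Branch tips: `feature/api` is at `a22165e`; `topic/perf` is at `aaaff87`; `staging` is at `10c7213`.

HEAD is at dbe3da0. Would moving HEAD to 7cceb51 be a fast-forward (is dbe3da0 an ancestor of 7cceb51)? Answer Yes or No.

A fast-forward from dbe3da0 to 7cceb51 is possible iff dbe3da0 is an ancestor of 7cceb51.
Ancestors of 7cceb51: {10c7213, 512999e, 7cceb51, aaaff87, bafca8e, ee091eb}.
dbe3da0 is not among them, so fast-forward is not possible.

No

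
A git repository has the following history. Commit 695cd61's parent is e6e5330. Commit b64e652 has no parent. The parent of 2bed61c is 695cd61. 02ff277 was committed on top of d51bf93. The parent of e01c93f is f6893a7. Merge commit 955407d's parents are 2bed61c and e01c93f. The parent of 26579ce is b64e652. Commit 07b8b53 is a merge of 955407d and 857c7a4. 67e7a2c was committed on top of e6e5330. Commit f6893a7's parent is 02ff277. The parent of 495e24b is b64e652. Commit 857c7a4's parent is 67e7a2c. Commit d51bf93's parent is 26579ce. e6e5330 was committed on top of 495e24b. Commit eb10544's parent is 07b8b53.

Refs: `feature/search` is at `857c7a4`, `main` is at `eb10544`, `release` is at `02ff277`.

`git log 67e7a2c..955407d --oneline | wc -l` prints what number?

8

Reachable from 955407d: {02ff277, 26579ce, 2bed61c, 495e24b, 695cd61, 955407d, b64e652, d51bf93, e01c93f, e6e5330, f6893a7}.
Reachable from 67e7a2c: {495e24b, 67e7a2c, b64e652, e6e5330}.
In 955407d's history but not 67e7a2c's: {02ff277, 26579ce, 2bed61c, 695cd61, 955407d, d51bf93, e01c93f, f6893a7} — 8 commits.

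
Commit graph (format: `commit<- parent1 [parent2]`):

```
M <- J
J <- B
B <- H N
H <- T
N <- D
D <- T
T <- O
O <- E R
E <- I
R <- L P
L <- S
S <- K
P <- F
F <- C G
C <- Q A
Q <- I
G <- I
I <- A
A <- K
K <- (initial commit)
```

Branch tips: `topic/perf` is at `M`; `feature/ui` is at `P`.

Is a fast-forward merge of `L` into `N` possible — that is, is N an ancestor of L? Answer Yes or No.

A fast-forward from N to L is possible iff N is an ancestor of L.
Ancestors of L: {K, L, S}.
N is not among them, so fast-forward is not possible.

No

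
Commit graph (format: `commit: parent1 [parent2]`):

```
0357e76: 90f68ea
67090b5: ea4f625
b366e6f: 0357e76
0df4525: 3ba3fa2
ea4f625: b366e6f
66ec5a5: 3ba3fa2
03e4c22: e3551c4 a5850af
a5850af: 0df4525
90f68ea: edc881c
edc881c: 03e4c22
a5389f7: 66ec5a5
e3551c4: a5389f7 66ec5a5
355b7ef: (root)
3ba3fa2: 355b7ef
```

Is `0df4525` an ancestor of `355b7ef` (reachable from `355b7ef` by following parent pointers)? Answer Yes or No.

No

Ancestors of 355b7ef: {355b7ef}.
0df4525 is not in that set, so it is not an ancestor of 355b7ef.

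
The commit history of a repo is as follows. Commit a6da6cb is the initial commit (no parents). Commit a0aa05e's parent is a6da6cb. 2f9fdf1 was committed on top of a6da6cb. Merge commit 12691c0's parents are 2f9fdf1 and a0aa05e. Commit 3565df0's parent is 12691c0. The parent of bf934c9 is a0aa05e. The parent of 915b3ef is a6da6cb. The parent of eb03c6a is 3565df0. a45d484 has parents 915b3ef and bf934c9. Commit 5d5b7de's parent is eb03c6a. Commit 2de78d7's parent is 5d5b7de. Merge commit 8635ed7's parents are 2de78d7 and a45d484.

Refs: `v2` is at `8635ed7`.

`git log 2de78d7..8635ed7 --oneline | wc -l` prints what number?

4

Reachable from 8635ed7: {12691c0, 2de78d7, 2f9fdf1, 3565df0, 5d5b7de, 8635ed7, 915b3ef, a0aa05e, a45d484, a6da6cb, bf934c9, eb03c6a}.
Reachable from 2de78d7: {12691c0, 2de78d7, 2f9fdf1, 3565df0, 5d5b7de, a0aa05e, a6da6cb, eb03c6a}.
In 8635ed7's history but not 2de78d7's: {8635ed7, 915b3ef, a45d484, bf934c9} — 4 commits.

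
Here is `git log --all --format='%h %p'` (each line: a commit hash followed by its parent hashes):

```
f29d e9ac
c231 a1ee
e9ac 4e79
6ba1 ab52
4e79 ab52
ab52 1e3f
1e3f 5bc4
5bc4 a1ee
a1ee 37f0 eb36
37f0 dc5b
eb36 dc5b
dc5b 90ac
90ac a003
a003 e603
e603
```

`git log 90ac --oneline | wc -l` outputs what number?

Walking parent pointers from 90ac: reachable set = {90ac, a003, e603}.
That is 3 commits.

3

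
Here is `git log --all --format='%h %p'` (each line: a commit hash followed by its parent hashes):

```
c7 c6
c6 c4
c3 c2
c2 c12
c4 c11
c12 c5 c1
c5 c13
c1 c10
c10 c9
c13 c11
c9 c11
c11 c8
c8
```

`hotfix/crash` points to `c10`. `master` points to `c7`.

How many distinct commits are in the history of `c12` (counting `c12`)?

8

Walking parent pointers from c12: reachable set = {c1, c10, c11, c12, c13, c5, c8, c9}.
That is 8 commits.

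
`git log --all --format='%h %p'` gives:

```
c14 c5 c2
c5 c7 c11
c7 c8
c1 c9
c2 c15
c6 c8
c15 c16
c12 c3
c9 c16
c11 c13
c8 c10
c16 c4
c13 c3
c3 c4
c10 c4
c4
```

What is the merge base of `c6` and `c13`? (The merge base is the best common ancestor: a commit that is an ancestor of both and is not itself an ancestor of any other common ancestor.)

c4

Ancestors of c6: {c10, c4, c6, c8}.
Ancestors of c13: {c13, c3, c4}.
Common ancestors: {c4}.
The only common ancestor is c4, so it is the merge base.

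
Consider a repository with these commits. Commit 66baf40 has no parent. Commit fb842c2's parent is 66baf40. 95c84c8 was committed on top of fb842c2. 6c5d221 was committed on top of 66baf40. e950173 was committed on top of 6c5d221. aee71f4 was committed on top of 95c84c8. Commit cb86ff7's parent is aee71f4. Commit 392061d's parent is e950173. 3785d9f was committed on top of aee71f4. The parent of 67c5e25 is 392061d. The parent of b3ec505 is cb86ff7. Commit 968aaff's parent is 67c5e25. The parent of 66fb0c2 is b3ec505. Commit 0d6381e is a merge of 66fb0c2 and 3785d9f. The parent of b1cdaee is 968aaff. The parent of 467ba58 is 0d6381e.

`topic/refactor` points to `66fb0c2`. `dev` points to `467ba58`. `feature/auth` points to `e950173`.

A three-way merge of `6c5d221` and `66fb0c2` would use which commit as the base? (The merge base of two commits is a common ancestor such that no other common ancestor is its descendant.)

Ancestors of 6c5d221: {66baf40, 6c5d221}.
Ancestors of 66fb0c2: {66baf40, 66fb0c2, 95c84c8, aee71f4, b3ec505, cb86ff7, fb842c2}.
Common ancestors: {66baf40}.
The only common ancestor is 66baf40, so it is the merge base.

66baf40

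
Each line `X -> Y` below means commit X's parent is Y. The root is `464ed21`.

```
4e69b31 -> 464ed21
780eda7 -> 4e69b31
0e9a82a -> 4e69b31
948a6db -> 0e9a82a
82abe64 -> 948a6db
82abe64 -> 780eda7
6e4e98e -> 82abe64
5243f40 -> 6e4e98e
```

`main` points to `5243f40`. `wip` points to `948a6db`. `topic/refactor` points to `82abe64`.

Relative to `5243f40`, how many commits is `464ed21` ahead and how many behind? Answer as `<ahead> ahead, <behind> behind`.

Reachable from 464ed21: {464ed21}.
Reachable from 5243f40: {0e9a82a, 464ed21, 4e69b31, 5243f40, 6e4e98e, 780eda7, 82abe64, 948a6db}.
Only in 464ed21's history (ahead): {} — 0.
Only in 5243f40's history (behind): {0e9a82a, 4e69b31, 5243f40, 6e4e98e, 780eda7, 82abe64, 948a6db} — 7.

0 ahead, 7 behind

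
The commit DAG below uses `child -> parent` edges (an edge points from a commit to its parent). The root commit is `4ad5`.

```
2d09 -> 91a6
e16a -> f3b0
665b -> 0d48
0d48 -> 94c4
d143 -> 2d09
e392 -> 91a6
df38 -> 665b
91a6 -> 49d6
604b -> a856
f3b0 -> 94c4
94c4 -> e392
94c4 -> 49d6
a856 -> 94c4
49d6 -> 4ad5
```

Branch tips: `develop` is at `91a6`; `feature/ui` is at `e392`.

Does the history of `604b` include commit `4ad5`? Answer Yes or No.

Yes

Ancestors of 604b (commits reachable by following parents): {49d6, 4ad5, 604b, 91a6, 94c4, a856, e392}.
4ad5 is in that set, so it is an ancestor of 604b.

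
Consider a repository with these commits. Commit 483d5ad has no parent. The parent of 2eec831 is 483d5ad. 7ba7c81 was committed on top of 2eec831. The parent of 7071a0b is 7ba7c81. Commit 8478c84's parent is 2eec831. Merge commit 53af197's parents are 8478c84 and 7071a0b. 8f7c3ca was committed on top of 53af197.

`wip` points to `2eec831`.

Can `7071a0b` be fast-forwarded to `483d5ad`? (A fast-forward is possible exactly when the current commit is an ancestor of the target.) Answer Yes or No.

No

A fast-forward from 7071a0b to 483d5ad is possible iff 7071a0b is an ancestor of 483d5ad.
Ancestors of 483d5ad: {483d5ad}.
7071a0b is not among them, so fast-forward is not possible.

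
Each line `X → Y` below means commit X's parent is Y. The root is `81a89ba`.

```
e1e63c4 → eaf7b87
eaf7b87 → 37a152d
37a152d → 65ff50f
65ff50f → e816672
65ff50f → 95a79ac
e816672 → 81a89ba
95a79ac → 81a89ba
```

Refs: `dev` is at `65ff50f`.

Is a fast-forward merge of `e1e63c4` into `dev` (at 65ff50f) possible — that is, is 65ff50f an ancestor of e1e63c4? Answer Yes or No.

A fast-forward from 65ff50f to e1e63c4 is possible iff 65ff50f is an ancestor of e1e63c4.
Ancestors of e1e63c4: {37a152d, 65ff50f, 81a89ba, 95a79ac, e1e63c4, e816672, eaf7b87}.
65ff50f is among them, so fast-forward is possible.

Yes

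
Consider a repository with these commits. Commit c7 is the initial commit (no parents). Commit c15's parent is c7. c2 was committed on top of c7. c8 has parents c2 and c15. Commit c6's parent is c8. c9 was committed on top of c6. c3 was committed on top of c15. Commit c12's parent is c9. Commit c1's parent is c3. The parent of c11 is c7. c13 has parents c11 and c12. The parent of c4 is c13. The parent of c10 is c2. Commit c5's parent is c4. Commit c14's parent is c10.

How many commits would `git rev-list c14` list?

4

Walking parent pointers from c14: reachable set = {c10, c14, c2, c7}.
That is 4 commits.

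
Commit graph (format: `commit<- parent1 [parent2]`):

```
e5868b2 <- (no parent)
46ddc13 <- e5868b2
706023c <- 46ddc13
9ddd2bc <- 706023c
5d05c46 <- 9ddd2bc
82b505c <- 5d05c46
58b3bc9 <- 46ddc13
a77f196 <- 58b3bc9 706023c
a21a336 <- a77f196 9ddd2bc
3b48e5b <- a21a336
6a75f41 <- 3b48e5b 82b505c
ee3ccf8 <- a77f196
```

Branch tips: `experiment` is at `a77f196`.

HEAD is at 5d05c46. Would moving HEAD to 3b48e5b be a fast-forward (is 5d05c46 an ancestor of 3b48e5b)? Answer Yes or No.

A fast-forward from 5d05c46 to 3b48e5b is possible iff 5d05c46 is an ancestor of 3b48e5b.
Ancestors of 3b48e5b: {3b48e5b, 46ddc13, 58b3bc9, 706023c, 9ddd2bc, a21a336, a77f196, e5868b2}.
5d05c46 is not among them, so fast-forward is not possible.

No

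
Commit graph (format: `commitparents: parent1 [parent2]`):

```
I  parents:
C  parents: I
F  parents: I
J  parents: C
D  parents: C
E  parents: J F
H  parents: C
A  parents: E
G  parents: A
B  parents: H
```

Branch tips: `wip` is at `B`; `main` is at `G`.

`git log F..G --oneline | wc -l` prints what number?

5

Reachable from G: {A, C, E, F, G, I, J}.
Reachable from F: {F, I}.
In G's history but not F's: {A, C, E, G, J} — 5 commits.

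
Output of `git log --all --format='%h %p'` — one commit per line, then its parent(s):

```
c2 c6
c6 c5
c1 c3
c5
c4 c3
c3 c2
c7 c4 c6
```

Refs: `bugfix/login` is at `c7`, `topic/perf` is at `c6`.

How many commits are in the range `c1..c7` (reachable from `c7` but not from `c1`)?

2

Reachable from c7: {c2, c3, c4, c5, c6, c7}.
Reachable from c1: {c1, c2, c3, c5, c6}.
In c7's history but not c1's: {c4, c7} — 2 commits.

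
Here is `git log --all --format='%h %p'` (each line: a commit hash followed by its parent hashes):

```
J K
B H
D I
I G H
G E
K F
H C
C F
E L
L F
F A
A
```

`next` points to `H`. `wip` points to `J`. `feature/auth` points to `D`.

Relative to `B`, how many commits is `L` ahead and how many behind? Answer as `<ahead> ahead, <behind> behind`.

1 ahead, 3 behind

Reachable from L: {A, F, L}.
Reachable from B: {A, B, C, F, H}.
Only in L's history (ahead): {L} — 1.
Only in B's history (behind): {B, C, H} — 3.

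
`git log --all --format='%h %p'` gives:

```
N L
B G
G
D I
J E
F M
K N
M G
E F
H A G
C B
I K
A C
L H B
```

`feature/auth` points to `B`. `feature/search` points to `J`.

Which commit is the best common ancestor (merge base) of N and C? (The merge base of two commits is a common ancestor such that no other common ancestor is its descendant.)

C

Ancestors of N: {A, B, C, G, H, L, N}.
Ancestors of C: {B, C, G}.
Common ancestors: {B, C, G}.
Among these, C is not an ancestor of any other common ancestor — it is the merge base.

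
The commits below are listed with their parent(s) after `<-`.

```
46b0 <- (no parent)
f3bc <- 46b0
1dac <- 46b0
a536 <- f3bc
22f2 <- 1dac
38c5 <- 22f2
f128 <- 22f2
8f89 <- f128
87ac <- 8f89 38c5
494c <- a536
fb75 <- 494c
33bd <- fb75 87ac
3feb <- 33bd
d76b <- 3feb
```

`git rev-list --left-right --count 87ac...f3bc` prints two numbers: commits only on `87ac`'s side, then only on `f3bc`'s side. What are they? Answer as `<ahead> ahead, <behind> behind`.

6 ahead, 1 behind

Reachable from 87ac: {1dac, 22f2, 38c5, 46b0, 87ac, 8f89, f128}.
Reachable from f3bc: {46b0, f3bc}.
Only in 87ac's history (ahead): {1dac, 22f2, 38c5, 87ac, 8f89, f128} — 6.
Only in f3bc's history (behind): {f3bc} — 1.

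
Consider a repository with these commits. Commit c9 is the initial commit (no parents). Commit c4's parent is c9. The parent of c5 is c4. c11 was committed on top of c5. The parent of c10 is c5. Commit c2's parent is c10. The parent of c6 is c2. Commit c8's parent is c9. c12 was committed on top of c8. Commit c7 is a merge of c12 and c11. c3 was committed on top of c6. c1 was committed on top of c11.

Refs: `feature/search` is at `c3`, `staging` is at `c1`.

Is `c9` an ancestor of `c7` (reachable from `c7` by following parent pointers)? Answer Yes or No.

Yes

Ancestors of c7 (commits reachable by following parents): {c11, c12, c4, c5, c7, c8, c9}.
c9 is in that set, so it is an ancestor of c7.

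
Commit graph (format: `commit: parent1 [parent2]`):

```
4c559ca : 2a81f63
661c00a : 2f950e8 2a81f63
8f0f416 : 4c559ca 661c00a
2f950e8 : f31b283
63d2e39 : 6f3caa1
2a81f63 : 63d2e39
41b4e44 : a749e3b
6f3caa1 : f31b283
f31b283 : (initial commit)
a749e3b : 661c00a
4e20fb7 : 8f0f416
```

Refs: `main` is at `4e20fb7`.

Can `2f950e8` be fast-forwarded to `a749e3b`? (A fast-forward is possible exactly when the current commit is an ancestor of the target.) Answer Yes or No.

Yes

A fast-forward from 2f950e8 to a749e3b is possible iff 2f950e8 is an ancestor of a749e3b.
Ancestors of a749e3b: {2a81f63, 2f950e8, 63d2e39, 661c00a, 6f3caa1, a749e3b, f31b283}.
2f950e8 is among them, so fast-forward is possible.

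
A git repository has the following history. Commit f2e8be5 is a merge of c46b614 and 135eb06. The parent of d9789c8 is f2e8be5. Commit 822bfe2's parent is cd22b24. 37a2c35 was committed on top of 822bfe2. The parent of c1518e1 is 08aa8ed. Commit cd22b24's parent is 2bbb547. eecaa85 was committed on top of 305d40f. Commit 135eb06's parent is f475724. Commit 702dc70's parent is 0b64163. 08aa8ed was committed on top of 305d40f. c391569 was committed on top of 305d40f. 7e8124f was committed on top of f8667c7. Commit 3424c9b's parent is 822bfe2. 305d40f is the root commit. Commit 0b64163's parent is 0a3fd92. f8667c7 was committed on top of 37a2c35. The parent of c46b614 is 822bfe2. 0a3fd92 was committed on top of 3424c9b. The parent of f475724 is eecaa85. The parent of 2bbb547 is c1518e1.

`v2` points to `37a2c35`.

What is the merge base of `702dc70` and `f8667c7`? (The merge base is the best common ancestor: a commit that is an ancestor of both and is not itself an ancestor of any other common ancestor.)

822bfe2

Ancestors of 702dc70: {08aa8ed, 0a3fd92, 0b64163, 2bbb547, 305d40f, 3424c9b, 702dc70, 822bfe2, c1518e1, cd22b24}.
Ancestors of f8667c7: {08aa8ed, 2bbb547, 305d40f, 37a2c35, 822bfe2, c1518e1, cd22b24, f8667c7}.
Common ancestors: {08aa8ed, 2bbb547, 305d40f, 822bfe2, c1518e1, cd22b24}.
Among these, 822bfe2 is not an ancestor of any other common ancestor — it is the merge base.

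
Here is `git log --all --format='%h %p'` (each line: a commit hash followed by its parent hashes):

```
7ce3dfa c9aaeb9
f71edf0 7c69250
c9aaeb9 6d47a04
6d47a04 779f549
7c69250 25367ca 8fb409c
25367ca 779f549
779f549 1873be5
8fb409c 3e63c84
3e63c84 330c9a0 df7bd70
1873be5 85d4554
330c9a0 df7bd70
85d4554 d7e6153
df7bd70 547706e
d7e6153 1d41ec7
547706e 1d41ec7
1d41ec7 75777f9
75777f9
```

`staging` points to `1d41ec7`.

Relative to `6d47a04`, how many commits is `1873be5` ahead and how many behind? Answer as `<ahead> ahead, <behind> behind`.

Reachable from 1873be5: {1873be5, 1d41ec7, 75777f9, 85d4554, d7e6153}.
Reachable from 6d47a04: {1873be5, 1d41ec7, 6d47a04, 75777f9, 779f549, 85d4554, d7e6153}.
Only in 1873be5's history (ahead): {} — 0.
Only in 6d47a04's history (behind): {6d47a04, 779f549} — 2.

0 ahead, 2 behind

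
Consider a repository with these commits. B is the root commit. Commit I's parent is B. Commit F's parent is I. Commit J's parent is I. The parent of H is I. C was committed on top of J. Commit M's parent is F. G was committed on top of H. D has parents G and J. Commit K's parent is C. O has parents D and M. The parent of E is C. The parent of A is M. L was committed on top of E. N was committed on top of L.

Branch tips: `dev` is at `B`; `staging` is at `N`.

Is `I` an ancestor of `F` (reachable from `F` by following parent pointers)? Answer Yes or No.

Ancestors of F (commits reachable by following parents): {B, F, I}.
I is in that set, so it is an ancestor of F.

Yes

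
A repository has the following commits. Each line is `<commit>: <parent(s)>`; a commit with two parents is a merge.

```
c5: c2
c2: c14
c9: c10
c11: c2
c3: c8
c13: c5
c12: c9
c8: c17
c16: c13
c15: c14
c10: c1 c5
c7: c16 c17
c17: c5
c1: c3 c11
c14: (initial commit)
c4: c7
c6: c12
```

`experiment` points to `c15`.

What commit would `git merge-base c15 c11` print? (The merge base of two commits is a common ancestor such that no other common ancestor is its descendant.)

c14

Ancestors of c15: {c14, c15}.
Ancestors of c11: {c11, c14, c2}.
Common ancestors: {c14}.
The only common ancestor is c14, so it is the merge base.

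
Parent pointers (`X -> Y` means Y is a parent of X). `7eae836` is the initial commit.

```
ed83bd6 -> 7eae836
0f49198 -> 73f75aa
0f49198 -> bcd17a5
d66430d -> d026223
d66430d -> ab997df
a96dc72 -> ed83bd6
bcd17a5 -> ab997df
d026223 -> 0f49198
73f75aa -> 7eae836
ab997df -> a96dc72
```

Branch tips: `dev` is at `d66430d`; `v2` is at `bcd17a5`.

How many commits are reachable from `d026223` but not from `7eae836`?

Reachable from d026223: {0f49198, 73f75aa, 7eae836, a96dc72, ab997df, bcd17a5, d026223, ed83bd6}.
Reachable from 7eae836: {7eae836}.
In d026223's history but not 7eae836's: {0f49198, 73f75aa, a96dc72, ab997df, bcd17a5, d026223, ed83bd6} — 7 commits.

7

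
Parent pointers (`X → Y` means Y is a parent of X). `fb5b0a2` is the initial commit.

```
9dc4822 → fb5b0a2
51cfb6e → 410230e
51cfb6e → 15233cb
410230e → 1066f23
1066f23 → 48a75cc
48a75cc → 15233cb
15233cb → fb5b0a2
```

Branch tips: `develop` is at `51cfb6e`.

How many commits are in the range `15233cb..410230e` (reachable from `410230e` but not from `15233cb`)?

Reachable from 410230e: {1066f23, 15233cb, 410230e, 48a75cc, fb5b0a2}.
Reachable from 15233cb: {15233cb, fb5b0a2}.
In 410230e's history but not 15233cb's: {1066f23, 410230e, 48a75cc} — 3 commits.

3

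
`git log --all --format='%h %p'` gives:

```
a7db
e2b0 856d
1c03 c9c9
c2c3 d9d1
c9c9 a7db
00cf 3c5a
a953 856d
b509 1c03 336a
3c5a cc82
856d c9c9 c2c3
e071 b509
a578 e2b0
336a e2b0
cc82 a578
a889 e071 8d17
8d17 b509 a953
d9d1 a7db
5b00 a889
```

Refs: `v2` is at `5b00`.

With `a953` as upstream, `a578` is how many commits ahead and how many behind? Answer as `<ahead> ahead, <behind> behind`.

Reachable from a578: {856d, a578, a7db, c2c3, c9c9, d9d1, e2b0}.
Reachable from a953: {856d, a7db, a953, c2c3, c9c9, d9d1}.
Only in a578's history (ahead): {a578, e2b0} — 2.
Only in a953's history (behind): {a953} — 1.

2 ahead, 1 behind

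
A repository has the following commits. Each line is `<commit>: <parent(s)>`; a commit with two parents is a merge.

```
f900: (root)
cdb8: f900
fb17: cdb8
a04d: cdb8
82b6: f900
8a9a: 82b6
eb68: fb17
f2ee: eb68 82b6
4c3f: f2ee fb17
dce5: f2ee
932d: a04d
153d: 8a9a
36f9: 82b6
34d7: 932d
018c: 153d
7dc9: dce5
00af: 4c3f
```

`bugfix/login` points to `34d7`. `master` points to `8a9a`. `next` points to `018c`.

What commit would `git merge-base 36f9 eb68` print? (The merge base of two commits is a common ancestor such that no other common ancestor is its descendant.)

Ancestors of 36f9: {36f9, 82b6, f900}.
Ancestors of eb68: {cdb8, eb68, f900, fb17}.
Common ancestors: {f900}.
The only common ancestor is f900, so it is the merge base.

f900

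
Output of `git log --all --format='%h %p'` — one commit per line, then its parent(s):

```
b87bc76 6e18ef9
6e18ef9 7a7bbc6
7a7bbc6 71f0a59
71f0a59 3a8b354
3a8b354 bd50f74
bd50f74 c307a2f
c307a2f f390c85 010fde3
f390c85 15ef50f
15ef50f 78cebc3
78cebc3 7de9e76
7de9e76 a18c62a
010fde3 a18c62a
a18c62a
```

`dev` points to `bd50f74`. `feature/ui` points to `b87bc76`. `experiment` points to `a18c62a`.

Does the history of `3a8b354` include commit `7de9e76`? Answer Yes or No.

Ancestors of 3a8b354 (commits reachable by following parents): {010fde3, 15ef50f, 3a8b354, 78cebc3, 7de9e76, a18c62a, bd50f74, c307a2f, f390c85}.
7de9e76 is in that set, so it is an ancestor of 3a8b354.

Yes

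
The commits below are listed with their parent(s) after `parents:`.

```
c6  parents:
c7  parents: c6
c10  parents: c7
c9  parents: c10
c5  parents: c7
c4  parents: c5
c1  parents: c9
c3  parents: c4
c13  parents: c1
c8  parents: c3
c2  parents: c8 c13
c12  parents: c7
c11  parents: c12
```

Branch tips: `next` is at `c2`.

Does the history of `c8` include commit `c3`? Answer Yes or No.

Ancestors of c8 (commits reachable by following parents): {c3, c4, c5, c6, c7, c8}.
c3 is in that set, so it is an ancestor of c8.

Yes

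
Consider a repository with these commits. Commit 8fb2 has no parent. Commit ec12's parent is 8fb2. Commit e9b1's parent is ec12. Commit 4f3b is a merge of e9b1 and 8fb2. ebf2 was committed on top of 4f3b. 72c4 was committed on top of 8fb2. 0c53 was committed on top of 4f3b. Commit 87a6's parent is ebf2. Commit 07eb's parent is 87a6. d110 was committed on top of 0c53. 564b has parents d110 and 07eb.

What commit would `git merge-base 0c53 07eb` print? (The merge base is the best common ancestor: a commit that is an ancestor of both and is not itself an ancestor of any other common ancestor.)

4f3b

Ancestors of 0c53: {0c53, 4f3b, 8fb2, e9b1, ec12}.
Ancestors of 07eb: {07eb, 4f3b, 87a6, 8fb2, e9b1, ebf2, ec12}.
Common ancestors: {4f3b, 8fb2, e9b1, ec12}.
Among these, 4f3b is not an ancestor of any other common ancestor — it is the merge base.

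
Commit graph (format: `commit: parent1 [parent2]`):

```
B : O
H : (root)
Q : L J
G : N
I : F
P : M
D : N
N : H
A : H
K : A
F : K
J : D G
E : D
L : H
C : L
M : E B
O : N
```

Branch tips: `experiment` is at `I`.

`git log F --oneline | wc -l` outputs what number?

Walking parent pointers from F: reachable set = {A, F, H, K}.
That is 4 commits.

4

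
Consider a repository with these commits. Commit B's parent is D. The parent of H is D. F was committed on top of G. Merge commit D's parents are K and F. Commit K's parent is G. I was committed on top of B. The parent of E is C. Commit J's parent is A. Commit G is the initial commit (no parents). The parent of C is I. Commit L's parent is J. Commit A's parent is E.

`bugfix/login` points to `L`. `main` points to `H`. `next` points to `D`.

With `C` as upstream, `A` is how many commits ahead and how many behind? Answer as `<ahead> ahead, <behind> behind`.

Reachable from A: {A, B, C, D, E, F, G, I, K}.
Reachable from C: {B, C, D, F, G, I, K}.
Only in A's history (ahead): {A, E} — 2.
Only in C's history (behind): {} — 0.

2 ahead, 0 behind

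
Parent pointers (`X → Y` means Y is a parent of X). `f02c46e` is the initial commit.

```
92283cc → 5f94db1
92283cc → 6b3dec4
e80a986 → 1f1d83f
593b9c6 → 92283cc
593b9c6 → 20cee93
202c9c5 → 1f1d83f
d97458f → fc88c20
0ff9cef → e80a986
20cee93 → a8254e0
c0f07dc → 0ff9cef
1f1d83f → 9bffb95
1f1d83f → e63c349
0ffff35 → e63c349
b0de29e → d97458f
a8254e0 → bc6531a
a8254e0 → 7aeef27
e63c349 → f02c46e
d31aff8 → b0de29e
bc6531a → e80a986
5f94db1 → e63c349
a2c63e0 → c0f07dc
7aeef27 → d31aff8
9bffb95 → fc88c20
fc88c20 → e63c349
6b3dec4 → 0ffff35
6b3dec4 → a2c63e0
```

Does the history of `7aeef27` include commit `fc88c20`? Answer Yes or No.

Ancestors of 7aeef27 (commits reachable by following parents): {7aeef27, b0de29e, d31aff8, d97458f, e63c349, f02c46e, fc88c20}.
fc88c20 is in that set, so it is an ancestor of 7aeef27.

Yes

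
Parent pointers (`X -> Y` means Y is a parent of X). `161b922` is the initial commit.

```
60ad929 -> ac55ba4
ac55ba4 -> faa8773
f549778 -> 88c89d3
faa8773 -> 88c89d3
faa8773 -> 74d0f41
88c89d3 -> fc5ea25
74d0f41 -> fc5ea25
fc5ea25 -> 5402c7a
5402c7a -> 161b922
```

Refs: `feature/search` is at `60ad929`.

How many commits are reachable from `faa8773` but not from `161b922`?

Reachable from faa8773: {161b922, 5402c7a, 74d0f41, 88c89d3, faa8773, fc5ea25}.
Reachable from 161b922: {161b922}.
In faa8773's history but not 161b922's: {5402c7a, 74d0f41, 88c89d3, faa8773, fc5ea25} — 5 commits.

5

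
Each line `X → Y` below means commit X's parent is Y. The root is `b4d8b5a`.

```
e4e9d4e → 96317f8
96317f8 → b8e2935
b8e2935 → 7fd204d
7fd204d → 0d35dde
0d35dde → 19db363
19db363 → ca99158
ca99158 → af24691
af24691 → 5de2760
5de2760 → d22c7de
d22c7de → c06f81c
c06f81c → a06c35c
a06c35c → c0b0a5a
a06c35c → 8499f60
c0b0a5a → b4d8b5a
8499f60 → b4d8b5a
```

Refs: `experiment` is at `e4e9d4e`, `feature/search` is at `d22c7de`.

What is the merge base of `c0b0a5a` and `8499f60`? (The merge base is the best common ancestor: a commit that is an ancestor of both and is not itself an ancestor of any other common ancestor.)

Ancestors of c0b0a5a: {b4d8b5a, c0b0a5a}.
Ancestors of 8499f60: {8499f60, b4d8b5a}.
Common ancestors: {b4d8b5a}.
The only common ancestor is b4d8b5a, so it is the merge base.

b4d8b5a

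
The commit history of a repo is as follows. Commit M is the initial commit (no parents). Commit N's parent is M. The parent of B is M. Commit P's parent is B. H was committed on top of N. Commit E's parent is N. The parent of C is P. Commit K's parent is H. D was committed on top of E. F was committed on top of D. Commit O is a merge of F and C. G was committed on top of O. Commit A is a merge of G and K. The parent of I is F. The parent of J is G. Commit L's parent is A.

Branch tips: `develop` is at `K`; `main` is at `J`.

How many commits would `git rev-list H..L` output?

Reachable from L: {A, B, C, D, E, F, G, H, K, L, M, N, O, P}.
Reachable from H: {H, M, N}.
In L's history but not H's: {A, B, C, D, E, F, G, K, L, O, P} — 11 commits.

11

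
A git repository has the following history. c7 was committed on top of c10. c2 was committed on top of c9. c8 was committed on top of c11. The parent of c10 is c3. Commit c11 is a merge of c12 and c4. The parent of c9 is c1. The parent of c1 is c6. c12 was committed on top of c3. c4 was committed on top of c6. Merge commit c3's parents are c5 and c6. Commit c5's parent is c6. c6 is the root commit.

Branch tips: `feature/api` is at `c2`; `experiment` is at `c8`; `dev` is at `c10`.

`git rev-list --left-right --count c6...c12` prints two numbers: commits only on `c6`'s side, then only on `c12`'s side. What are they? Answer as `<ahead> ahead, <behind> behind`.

0 ahead, 3 behind

Reachable from c6: {c6}.
Reachable from c12: {c12, c3, c5, c6}.
Only in c6's history (ahead): {} — 0.
Only in c12's history (behind): {c12, c3, c5} — 3.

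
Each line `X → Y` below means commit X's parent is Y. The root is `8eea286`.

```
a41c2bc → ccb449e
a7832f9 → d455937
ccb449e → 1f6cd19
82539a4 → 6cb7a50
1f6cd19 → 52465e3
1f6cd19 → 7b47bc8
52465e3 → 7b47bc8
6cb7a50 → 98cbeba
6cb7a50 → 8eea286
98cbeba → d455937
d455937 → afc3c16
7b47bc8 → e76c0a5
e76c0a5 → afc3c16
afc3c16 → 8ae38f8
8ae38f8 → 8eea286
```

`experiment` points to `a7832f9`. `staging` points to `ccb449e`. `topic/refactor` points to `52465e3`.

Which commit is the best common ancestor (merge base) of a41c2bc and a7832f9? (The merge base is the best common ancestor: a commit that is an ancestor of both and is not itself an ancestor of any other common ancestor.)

Ancestors of a41c2bc: {1f6cd19, 52465e3, 7b47bc8, 8ae38f8, 8eea286, a41c2bc, afc3c16, ccb449e, e76c0a5}.
Ancestors of a7832f9: {8ae38f8, 8eea286, a7832f9, afc3c16, d455937}.
Common ancestors: {8ae38f8, 8eea286, afc3c16}.
Among these, afc3c16 is not an ancestor of any other common ancestor — it is the merge base.

afc3c16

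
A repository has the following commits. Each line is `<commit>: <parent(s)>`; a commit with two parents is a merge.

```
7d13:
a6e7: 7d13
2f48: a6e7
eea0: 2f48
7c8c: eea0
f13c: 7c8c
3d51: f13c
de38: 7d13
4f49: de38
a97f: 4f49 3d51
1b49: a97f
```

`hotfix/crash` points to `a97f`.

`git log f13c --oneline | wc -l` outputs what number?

Walking parent pointers from f13c: reachable set = {2f48, 7c8c, 7d13, a6e7, eea0, f13c}.
That is 6 commits.

6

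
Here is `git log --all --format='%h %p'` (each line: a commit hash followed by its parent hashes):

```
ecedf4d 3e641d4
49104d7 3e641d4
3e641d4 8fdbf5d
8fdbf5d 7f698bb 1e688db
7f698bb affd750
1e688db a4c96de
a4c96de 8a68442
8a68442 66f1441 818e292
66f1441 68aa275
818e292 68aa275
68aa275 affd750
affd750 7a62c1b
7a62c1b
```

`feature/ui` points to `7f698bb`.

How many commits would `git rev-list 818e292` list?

4

Walking parent pointers from 818e292: reachable set = {68aa275, 7a62c1b, 818e292, affd750}.
That is 4 commits.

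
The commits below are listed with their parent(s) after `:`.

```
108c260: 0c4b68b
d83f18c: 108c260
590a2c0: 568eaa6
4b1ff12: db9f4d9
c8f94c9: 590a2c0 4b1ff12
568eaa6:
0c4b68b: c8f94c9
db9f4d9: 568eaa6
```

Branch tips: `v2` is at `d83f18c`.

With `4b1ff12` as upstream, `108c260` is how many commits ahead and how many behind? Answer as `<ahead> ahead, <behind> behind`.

Reachable from 108c260: {0c4b68b, 108c260, 4b1ff12, 568eaa6, 590a2c0, c8f94c9, db9f4d9}.
Reachable from 4b1ff12: {4b1ff12, 568eaa6, db9f4d9}.
Only in 108c260's history (ahead): {0c4b68b, 108c260, 590a2c0, c8f94c9} — 4.
Only in 4b1ff12's history (behind): {} — 0.

4 ahead, 0 behind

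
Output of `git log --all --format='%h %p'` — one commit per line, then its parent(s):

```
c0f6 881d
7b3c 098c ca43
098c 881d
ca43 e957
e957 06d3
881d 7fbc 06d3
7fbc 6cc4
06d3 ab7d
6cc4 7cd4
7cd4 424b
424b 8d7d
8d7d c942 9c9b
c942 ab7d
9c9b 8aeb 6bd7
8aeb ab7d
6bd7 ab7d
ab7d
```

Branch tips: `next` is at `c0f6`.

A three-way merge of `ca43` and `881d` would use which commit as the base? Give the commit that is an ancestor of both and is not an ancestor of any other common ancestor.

06d3

Ancestors of ca43: {06d3, ab7d, ca43, e957}.
Ancestors of 881d: {06d3, 424b, 6bd7, 6cc4, 7cd4, 7fbc, 881d, 8aeb, 8d7d, 9c9b, ab7d, c942}.
Common ancestors: {06d3, ab7d}.
Among these, 06d3 is not an ancestor of any other common ancestor — it is the merge base.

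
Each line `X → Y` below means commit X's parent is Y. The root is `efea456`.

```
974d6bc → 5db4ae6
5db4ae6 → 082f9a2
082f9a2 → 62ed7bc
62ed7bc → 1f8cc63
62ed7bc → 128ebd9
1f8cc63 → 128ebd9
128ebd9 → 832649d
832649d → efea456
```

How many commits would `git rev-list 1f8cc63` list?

Walking parent pointers from 1f8cc63: reachable set = {128ebd9, 1f8cc63, 832649d, efea456}.
That is 4 commits.

4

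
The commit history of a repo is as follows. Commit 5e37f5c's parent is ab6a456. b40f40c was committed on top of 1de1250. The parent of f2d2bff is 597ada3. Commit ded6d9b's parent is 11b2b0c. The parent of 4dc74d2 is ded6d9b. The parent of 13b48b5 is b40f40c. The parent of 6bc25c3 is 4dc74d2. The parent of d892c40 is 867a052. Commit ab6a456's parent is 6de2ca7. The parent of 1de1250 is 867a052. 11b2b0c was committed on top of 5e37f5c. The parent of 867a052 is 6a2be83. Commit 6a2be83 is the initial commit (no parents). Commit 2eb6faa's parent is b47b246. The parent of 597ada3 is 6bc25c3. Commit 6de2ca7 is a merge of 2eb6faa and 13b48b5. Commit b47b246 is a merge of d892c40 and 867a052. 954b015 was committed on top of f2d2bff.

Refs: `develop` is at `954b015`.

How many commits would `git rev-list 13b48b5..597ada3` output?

11

Reachable from 597ada3: {11b2b0c, 13b48b5, 1de1250, 2eb6faa, 4dc74d2, 597ada3, 5e37f5c, 6a2be83, 6bc25c3, 6de2ca7, 867a052, ab6a456, b40f40c, b47b246, d892c40, ded6d9b}.
Reachable from 13b48b5: {13b48b5, 1de1250, 6a2be83, 867a052, b40f40c}.
In 597ada3's history but not 13b48b5's: {11b2b0c, 2eb6faa, 4dc74d2, 597ada3, 5e37f5c, 6bc25c3, 6de2ca7, ab6a456, b47b246, d892c40, ded6d9b} — 11 commits.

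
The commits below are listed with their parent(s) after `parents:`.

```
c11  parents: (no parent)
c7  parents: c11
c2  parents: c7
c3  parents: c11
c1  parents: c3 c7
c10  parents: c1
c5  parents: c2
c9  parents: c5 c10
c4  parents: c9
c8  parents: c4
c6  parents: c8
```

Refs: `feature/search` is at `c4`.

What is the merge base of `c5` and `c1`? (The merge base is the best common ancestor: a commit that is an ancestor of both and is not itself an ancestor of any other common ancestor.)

c7

Ancestors of c5: {c11, c2, c5, c7}.
Ancestors of c1: {c1, c11, c3, c7}.
Common ancestors: {c11, c7}.
Among these, c7 is not an ancestor of any other common ancestor — it is the merge base.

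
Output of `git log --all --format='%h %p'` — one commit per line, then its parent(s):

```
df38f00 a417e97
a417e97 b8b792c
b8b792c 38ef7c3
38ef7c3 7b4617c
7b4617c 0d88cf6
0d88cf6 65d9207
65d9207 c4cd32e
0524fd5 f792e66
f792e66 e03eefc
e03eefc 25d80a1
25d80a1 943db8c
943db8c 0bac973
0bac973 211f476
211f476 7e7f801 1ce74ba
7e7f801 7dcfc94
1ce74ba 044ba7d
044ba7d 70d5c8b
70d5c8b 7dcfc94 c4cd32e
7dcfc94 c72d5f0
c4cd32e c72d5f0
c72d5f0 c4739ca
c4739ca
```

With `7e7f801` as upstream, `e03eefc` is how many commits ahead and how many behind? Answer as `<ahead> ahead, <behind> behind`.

9 ahead, 0 behind

Reachable from e03eefc: {044ba7d, 0bac973, 1ce74ba, 211f476, 25d80a1, 70d5c8b, 7dcfc94, 7e7f801, 943db8c, c4739ca, c4cd32e, c72d5f0, e03eefc}.
Reachable from 7e7f801: {7dcfc94, 7e7f801, c4739ca, c72d5f0}.
Only in e03eefc's history (ahead): {044ba7d, 0bac973, 1ce74ba, 211f476, 25d80a1, 70d5c8b, 943db8c, c4cd32e, e03eefc} — 9.
Only in 7e7f801's history (behind): {} — 0.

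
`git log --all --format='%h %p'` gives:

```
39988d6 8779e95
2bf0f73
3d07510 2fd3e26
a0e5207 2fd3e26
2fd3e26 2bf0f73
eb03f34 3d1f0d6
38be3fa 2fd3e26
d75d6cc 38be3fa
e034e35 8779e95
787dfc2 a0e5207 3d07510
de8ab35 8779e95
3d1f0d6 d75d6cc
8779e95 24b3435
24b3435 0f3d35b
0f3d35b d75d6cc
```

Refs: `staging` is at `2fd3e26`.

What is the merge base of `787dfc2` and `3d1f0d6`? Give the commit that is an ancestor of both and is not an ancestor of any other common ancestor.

2fd3e26

Ancestors of 787dfc2: {2bf0f73, 2fd3e26, 3d07510, 787dfc2, a0e5207}.
Ancestors of 3d1f0d6: {2bf0f73, 2fd3e26, 38be3fa, 3d1f0d6, d75d6cc}.
Common ancestors: {2bf0f73, 2fd3e26}.
Among these, 2fd3e26 is not an ancestor of any other common ancestor — it is the merge base.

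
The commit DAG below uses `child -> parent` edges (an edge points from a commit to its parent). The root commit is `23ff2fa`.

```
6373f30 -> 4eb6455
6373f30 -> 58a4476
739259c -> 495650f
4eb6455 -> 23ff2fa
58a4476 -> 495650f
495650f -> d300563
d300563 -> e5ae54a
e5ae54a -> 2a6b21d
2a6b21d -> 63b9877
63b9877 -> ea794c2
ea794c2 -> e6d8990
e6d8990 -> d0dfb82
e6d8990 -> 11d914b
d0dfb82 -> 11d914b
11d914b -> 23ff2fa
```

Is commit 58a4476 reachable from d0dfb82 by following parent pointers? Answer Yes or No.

No

Ancestors of d0dfb82: {11d914b, 23ff2fa, d0dfb82}.
58a4476 is not in that set, so it is not an ancestor of d0dfb82.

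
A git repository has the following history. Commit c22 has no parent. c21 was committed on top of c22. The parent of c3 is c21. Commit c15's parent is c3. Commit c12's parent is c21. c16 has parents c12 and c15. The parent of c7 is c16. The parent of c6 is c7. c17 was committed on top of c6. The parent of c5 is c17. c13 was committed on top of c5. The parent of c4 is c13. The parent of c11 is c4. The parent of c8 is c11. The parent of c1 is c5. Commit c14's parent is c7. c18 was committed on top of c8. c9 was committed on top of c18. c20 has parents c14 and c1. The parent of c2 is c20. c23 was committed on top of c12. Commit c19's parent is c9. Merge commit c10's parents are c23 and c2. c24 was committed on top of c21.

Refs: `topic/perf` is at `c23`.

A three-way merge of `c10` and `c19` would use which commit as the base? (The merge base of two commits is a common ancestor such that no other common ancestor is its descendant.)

Ancestors of c10: {c1, c10, c12, c14, c15, c16, c17, c2, c20, c21, c22, c23, c3, c5, c6, c7}.
Ancestors of c19: {c11, c12, c13, c15, c16, c17, c18, c19, c21, c22, c3, c4, c5, c6, c7, c8, c9}.
Common ancestors: {c12, c15, c16, c17, c21, c22, c3, c5, c6, c7}.
Among these, c5 is not an ancestor of any other common ancestor — it is the merge base.

c5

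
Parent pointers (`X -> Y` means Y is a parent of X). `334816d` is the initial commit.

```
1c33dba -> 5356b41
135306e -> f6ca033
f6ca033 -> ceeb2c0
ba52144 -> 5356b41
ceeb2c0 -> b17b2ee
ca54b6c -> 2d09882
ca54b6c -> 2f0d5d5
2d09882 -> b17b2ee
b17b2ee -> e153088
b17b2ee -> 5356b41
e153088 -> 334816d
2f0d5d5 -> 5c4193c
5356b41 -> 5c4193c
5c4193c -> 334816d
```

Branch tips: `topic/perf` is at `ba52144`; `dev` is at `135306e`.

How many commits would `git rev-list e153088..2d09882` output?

4

Reachable from 2d09882: {2d09882, 334816d, 5356b41, 5c4193c, b17b2ee, e153088}.
Reachable from e153088: {334816d, e153088}.
In 2d09882's history but not e153088's: {2d09882, 5356b41, 5c4193c, b17b2ee} — 4 commits.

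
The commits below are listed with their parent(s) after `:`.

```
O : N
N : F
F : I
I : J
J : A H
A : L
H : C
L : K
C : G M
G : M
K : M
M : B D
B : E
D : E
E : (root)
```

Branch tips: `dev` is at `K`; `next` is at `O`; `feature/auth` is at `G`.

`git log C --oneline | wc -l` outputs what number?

Walking parent pointers from C: reachable set = {B, C, D, E, G, M}.
That is 6 commits.

6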